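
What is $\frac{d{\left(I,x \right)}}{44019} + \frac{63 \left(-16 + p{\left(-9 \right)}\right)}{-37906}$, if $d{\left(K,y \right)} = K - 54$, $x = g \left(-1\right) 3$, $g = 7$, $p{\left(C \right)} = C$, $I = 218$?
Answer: $\frac{75546509}{1668584214} \approx 0.045276$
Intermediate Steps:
$x = -21$ ($x = 7 \left(-1\right) 3 = \left(-7\right) 3 = -21$)
$d{\left(K,y \right)} = -54 + K$
$\frac{d{\left(I,x \right)}}{44019} + \frac{63 \left(-16 + p{\left(-9 \right)}\right)}{-37906} = \frac{-54 + 218}{44019} + \frac{63 \left(-16 - 9\right)}{-37906} = 164 \cdot \frac{1}{44019} + 63 \left(-25\right) \left(- \frac{1}{37906}\right) = \frac{164}{44019} - - \frac{1575}{37906} = \frac{164}{44019} + \frac{1575}{37906} = \frac{75546509}{1668584214}$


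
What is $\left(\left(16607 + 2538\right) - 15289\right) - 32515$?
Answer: $-28659$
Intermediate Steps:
$\left(\left(16607 + 2538\right) - 15289\right) - 32515 = \left(19145 - 15289\right) - 32515 = 3856 - 32515 = -28659$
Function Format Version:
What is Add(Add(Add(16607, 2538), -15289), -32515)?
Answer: -28659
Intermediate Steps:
Add(Add(Add(16607, 2538), -15289), -32515) = Add(Add(19145, -15289), -32515) = Add(3856, -32515) = -28659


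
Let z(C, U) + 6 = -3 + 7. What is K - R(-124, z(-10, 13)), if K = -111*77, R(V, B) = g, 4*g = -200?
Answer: -8497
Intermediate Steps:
z(C, U) = -2 (z(C, U) = -6 + (-3 + 7) = -6 + 4 = -2)
g = -50 (g = (1/4)*(-200) = -50)
R(V, B) = -50
K = -8547
K - R(-124, z(-10, 13)) = -8547 - 1*(-50) = -8547 + 50 = -8497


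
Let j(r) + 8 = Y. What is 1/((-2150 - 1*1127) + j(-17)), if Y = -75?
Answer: -1/3360 ≈ -0.00029762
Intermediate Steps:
j(r) = -83 (j(r) = -8 - 75 = -83)
1/((-2150 - 1*1127) + j(-17)) = 1/((-2150 - 1*1127) - 83) = 1/((-2150 - 1127) - 83) = 1/(-3277 - 83) = 1/(-3360) = -1/3360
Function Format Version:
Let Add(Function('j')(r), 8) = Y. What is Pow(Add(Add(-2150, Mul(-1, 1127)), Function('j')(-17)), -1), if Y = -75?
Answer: Rational(-1, 3360) ≈ -0.00029762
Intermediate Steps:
Function('j')(r) = -83 (Function('j')(r) = Add(-8, -75) = -83)
Pow(Add(Add(-2150, Mul(-1, 1127)), Function('j')(-17)), -1) = Pow(Add(Add(-2150, Mul(-1, 1127)), -83), -1) = Pow(Add(Add(-2150, -1127), -83), -1) = Pow(Add(-3277, -83), -1) = Pow(-3360, -1) = Rational(-1, 3360)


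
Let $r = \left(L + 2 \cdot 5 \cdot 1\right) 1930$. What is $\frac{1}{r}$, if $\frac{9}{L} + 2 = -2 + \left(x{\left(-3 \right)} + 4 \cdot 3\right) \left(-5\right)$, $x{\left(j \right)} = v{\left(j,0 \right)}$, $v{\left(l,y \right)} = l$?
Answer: $\frac{49}{928330} \approx 5.2783 \cdot 10^{-5}$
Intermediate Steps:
$x{\left(j \right)} = j$
$L = - \frac{9}{49}$ ($L = \frac{9}{-2 + \left(-2 + \left(-3 + 4 \cdot 3\right) \left(-5\right)\right)} = \frac{9}{-2 + \left(-2 + \left(-3 + 12\right) \left(-5\right)\right)} = \frac{9}{-2 + \left(-2 + 9 \left(-5\right)\right)} = \frac{9}{-2 - 47} = \frac{9}{-49} = 9 \left(- \frac{1}{49}\right) = - \frac{9}{49} \approx -0.18367$)
$r = \frac{928330}{49}$ ($r = \left(- \frac{9}{49} + 2 \cdot 5 \cdot 1\right) 1930 = \left(- \frac{9}{49} + 2 \cdot 5\right) 1930 = \left(- \frac{9}{49} + 10\right) 1930 = \frac{481}{49} \cdot 1930 = \frac{928330}{49} \approx 18946.0$)
$\frac{1}{r} = \frac{1}{\frac{928330}{49}} = \frac{49}{928330}$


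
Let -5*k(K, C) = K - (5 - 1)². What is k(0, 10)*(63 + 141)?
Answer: 3264/5 ≈ 652.80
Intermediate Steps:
k(K, C) = 16/5 - K/5 (k(K, C) = -(K - (5 - 1)²)/5 = -(K - 1*4²)/5 = -(K - 1*16)/5 = -(K - 16)/5 = -(-16 + K)/5 = 16/5 - K/5)
k(0, 10)*(63 + 141) = (16/5 - ⅕*0)*(63 + 141) = (16/5 + 0)*204 = (16/5)*204 = 3264/5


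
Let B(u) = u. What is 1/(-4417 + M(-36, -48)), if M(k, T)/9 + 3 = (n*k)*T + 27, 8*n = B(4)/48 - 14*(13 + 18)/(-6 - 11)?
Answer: 17/775033 ≈ 2.1935e-5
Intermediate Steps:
n = 5225/1632 (n = (4/48 - 14*(13 + 18)/(-6 - 11))/8 = (4*(1/48) - 14/((-17/31)))/8 = (1/12 - 14/((-17*1/31)))/8 = (1/12 - 14/(-17/31))/8 = (1/12 - 14*(-31/17))/8 = (1/12 + 434/17)/8 = (1/8)*(5225/204) = 5225/1632 ≈ 3.2016)
M(k, T) = 216 + 15675*T*k/544 (M(k, T) = -27 + 9*((5225*k/1632)*T + 27) = -27 + 9*(5225*T*k/1632 + 27) = -27 + 9*(27 + 5225*T*k/1632) = -27 + (243 + 15675*T*k/544) = 216 + 15675*T*k/544)
1/(-4417 + M(-36, -48)) = 1/(-4417 + (216 + (15675/544)*(-48)*(-36))) = 1/(-4417 + (216 + 846450/17)) = 1/(-4417 + 850122/17) = 1/(775033/17) = 17/775033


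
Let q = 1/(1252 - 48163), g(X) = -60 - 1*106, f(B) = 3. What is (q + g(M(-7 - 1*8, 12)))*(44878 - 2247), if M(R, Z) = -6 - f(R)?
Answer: -331977274237/46911 ≈ -7.0767e+6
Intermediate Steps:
M(R, Z) = -9 (M(R, Z) = -6 - 1*3 = -6 - 3 = -9)
g(X) = -166 (g(X) = -60 - 106 = -166)
q = -1/46911 (q = 1/(-46911) = -1/46911 ≈ -2.1317e-5)
(q + g(M(-7 - 1*8, 12)))*(44878 - 2247) = (-1/46911 - 166)*(44878 - 2247) = -7787227/46911*42631 = -331977274237/46911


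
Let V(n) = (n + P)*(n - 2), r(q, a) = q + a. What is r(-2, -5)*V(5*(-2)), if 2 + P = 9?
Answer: -252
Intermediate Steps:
r(q, a) = a + q
P = 7 (P = -2 + 9 = 7)
V(n) = (-2 + n)*(7 + n) (V(n) = (n + 7)*(n - 2) = (7 + n)*(-2 + n) = (-2 + n)*(7 + n))
r(-2, -5)*V(5*(-2)) = (-5 - 2)*(-14 + (5*(-2))**2 + 5*(5*(-2))) = -7*(-14 + (-10)**2 + 5*(-10)) = -7*(-14 + 100 - 50) = -7*36 = -252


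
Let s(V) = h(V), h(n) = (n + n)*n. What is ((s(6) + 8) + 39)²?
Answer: 14161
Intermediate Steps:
h(n) = 2*n² (h(n) = (2*n)*n = 2*n²)
s(V) = 2*V²
((s(6) + 8) + 39)² = ((2*6² + 8) + 39)² = ((2*36 + 8) + 39)² = ((72 + 8) + 39)² = (80 + 39)² = 119² = 14161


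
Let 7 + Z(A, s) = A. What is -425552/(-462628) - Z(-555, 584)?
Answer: 65105622/115657 ≈ 562.92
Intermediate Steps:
Z(A, s) = -7 + A
-425552/(-462628) - Z(-555, 584) = -425552/(-462628) - (-7 - 555) = -425552*(-1/462628) - 1*(-562) = 106388/115657 + 562 = 65105622/115657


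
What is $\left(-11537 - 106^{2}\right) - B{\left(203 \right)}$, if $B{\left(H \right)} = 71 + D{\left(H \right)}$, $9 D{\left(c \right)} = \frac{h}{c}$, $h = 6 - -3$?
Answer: $- \frac{4637333}{203} \approx -22844.0$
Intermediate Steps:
$h = 9$ ($h = 6 + 3 = 9$)
$D{\left(c \right)} = \frac{1}{c}$ ($D{\left(c \right)} = \frac{9 \frac{1}{c}}{9} = \frac{1}{c}$)
$B{\left(H \right)} = 71 + \frac{1}{H}$
$\left(-11537 - 106^{2}\right) - B{\left(203 \right)} = \left(-11537 - 106^{2}\right) - \left(71 + \frac{1}{203}\right) = \left(-11537 - 11236\right) - \left(71 + \frac{1}{203}\right) = \left(-11537 - 11236\right) - \frac{14414}{203} = -22773 - \frac{14414}{203} = - \frac{4637333}{203}$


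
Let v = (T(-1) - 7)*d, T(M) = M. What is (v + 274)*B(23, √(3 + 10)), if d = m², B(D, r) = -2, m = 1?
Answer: -532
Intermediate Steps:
d = 1 (d = 1² = 1)
v = -8 (v = (-1 - 7)*1 = -8*1 = -8)
(v + 274)*B(23, √(3 + 10)) = (-8 + 274)*(-2) = 266*(-2) = -532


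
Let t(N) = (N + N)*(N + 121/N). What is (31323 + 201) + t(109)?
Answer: 55528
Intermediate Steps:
t(N) = 2*N*(N + 121/N) (t(N) = (2*N)*(N + 121/N) = 2*N*(N + 121/N))
(31323 + 201) + t(109) = (31323 + 201) + (242 + 2*109²) = 31524 + (242 + 2*11881) = 31524 + (242 + 23762) = 31524 + 24004 = 55528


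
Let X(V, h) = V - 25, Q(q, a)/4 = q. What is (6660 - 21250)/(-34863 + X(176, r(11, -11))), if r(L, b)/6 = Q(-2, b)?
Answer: 7295/17356 ≈ 0.42032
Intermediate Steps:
Q(q, a) = 4*q
r(L, b) = -48 (r(L, b) = 6*(4*(-2)) = 6*(-8) = -48)
X(V, h) = -25 + V
(6660 - 21250)/(-34863 + X(176, r(11, -11))) = (6660 - 21250)/(-34863 + (-25 + 176)) = -14590/(-34863 + 151) = -14590/(-34712) = -14590*(-1/34712) = 7295/17356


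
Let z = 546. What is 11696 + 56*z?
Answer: 42272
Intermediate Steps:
11696 + 56*z = 11696 + 56*546 = 11696 + 30576 = 42272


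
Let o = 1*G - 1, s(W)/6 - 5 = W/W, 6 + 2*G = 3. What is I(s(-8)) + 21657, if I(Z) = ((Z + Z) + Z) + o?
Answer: 43525/2 ≈ 21763.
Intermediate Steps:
G = -3/2 (G = -3 + (1/2)*3 = -3 + 3/2 = -3/2 ≈ -1.5000)
s(W) = 36 (s(W) = 30 + 6*(W/W) = 30 + 6*1 = 30 + 6 = 36)
o = -5/2 (o = 1*(-3/2) - 1 = -3/2 - 1 = -5/2 ≈ -2.5000)
I(Z) = -5/2 + 3*Z (I(Z) = ((Z + Z) + Z) - 5/2 = (2*Z + Z) - 5/2 = 3*Z - 5/2 = -5/2 + 3*Z)
I(s(-8)) + 21657 = (-5/2 + 3*36) + 21657 = (-5/2 + 108) + 21657 = 211/2 + 21657 = 43525/2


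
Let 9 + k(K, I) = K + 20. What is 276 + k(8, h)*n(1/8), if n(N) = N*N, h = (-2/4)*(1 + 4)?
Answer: 17683/64 ≈ 276.30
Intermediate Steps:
h = -5/2 (h = -2*1/4*5 = -1/2*5 = -5/2 ≈ -2.5000)
n(N) = N**2
k(K, I) = 11 + K (k(K, I) = -9 + (K + 20) = -9 + (20 + K) = 11 + K)
276 + k(8, h)*n(1/8) = 276 + (11 + 8)*(1/8)**2 = 276 + 19*(1/8)**2 = 276 + 19*(1/64) = 276 + 19/64 = 17683/64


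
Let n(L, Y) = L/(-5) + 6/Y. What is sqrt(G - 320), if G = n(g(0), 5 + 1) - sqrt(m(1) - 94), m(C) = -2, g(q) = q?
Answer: sqrt(-319 - 4*I*sqrt(6)) ≈ 0.2743 - 17.863*I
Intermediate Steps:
n(L, Y) = 6/Y - L/5 (n(L, Y) = L*(-1/5) + 6/Y = -L/5 + 6/Y = 6/Y - L/5)
G = 1 - 4*I*sqrt(6) (G = (6/(5 + 1) - 1/5*0) - sqrt(-2 - 94) = (6/6 + 0) - sqrt(-96) = (6*(1/6) + 0) - 4*I*sqrt(6) = (1 + 0) - 4*I*sqrt(6) = 1 - 4*I*sqrt(6) ≈ 1.0 - 9.798*I)
sqrt(G - 320) = sqrt((1 - 4*I*sqrt(6)) - 320) = sqrt(-319 - 4*I*sqrt(6))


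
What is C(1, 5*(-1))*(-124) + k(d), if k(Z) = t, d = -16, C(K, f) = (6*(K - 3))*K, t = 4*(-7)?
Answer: 1460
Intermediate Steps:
t = -28
C(K, f) = K*(-18 + 6*K) (C(K, f) = (6*(-3 + K))*K = (-18 + 6*K)*K = K*(-18 + 6*K))
k(Z) = -28
C(1, 5*(-1))*(-124) + k(d) = (6*1*(-3 + 1))*(-124) - 28 = (6*1*(-2))*(-124) - 28 = -12*(-124) - 28 = 1488 - 28 = 1460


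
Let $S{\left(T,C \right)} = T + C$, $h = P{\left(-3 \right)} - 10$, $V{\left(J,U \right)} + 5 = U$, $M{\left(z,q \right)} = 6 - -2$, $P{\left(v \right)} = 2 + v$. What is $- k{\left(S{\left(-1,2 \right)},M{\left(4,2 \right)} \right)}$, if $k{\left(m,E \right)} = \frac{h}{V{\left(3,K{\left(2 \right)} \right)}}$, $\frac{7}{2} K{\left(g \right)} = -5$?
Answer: $- \frac{77}{45} \approx -1.7111$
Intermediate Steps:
$K{\left(g \right)} = - \frac{10}{7}$ ($K{\left(g \right)} = \frac{2}{7} \left(-5\right) = - \frac{10}{7}$)
$M{\left(z,q \right)} = 8$ ($M{\left(z,q \right)} = 6 + 2 = 8$)
$V{\left(J,U \right)} = -5 + U$
$h = -11$ ($h = \left(2 - 3\right) - 10 = -1 - 10 = -11$)
$S{\left(T,C \right)} = C + T$
$k{\left(m,E \right)} = \frac{77}{45}$ ($k{\left(m,E \right)} = - \frac{11}{-5 - \frac{10}{7}} = - \frac{11}{- \frac{45}{7}} = \left(-11\right) \left(- \frac{7}{45}\right) = \frac{77}{45}$)
$- k{\left(S{\left(-1,2 \right)},M{\left(4,2 \right)} \right)} = \left(-1\right) \frac{77}{45} = - \frac{77}{45}$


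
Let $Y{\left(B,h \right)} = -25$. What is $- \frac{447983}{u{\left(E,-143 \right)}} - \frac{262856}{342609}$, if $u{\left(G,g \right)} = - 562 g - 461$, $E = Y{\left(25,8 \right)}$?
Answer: $- \frac{19387390703}{3041796905} \approx -6.3737$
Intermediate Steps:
$E = -25$
$u{\left(G,g \right)} = -461 - 562 g$
$- \frac{447983}{u{\left(E,-143 \right)}} - \frac{262856}{342609} = - \frac{447983}{-461 - -80366} - \frac{262856}{342609} = - \frac{447983}{-461 + 80366} - \frac{262856}{342609} = - \frac{447983}{79905} - \frac{262856}{342609} = - \frac{19387390703}{3041796905}$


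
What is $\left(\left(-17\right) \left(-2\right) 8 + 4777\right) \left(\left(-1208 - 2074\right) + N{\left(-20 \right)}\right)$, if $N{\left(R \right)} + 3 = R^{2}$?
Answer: $-14566365$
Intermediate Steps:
$N{\left(R \right)} = -3 + R^{2}$
$\left(\left(-17\right) \left(-2\right) 8 + 4777\right) \left(\left(-1208 - 2074\right) + N{\left(-20 \right)}\right) = \left(\left(-17\right) \left(-2\right) 8 + 4777\right) \left(\left(-1208 - 2074\right) - \left(3 - \left(-20\right)^{2}\right)\right) = \left(34 \cdot 8 + 4777\right) \left(\left(-1208 - 2074\right) + \left(-3 + 400\right)\right) = \left(272 + 4777\right) \left(-3282 + 397\right) = 5049 \left(-2885\right) = -14566365$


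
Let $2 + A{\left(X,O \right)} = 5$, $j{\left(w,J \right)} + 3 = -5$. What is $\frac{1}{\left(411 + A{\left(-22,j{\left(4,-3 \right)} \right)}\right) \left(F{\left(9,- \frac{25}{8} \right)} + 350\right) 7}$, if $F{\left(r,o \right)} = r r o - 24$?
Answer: $\frac{4}{844767} \approx 4.735 \cdot 10^{-6}$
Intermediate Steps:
$j{\left(w,J \right)} = -8$ ($j{\left(w,J \right)} = -3 - 5 = -8$)
$A{\left(X,O \right)} = 3$ ($A{\left(X,O \right)} = -2 + 5 = 3$)
$F{\left(r,o \right)} = -24 + o r^{2}$ ($F{\left(r,o \right)} = r^{2} o - 24 = o r^{2} - 24 = -24 + o r^{2}$)
$\frac{1}{\left(411 + A{\left(-22,j{\left(4,-3 \right)} \right)}\right) \left(F{\left(9,- \frac{25}{8} \right)} + 350\right) 7} = \frac{1}{\left(411 + 3\right) \left(\left(-24 + - \frac{25}{8} \cdot 9^{2}\right) + 350\right) 7} = \frac{1}{414 \left(\left(-24 + \left(-25\right) \frac{1}{8} \cdot 81\right) + 350\right) 7} = \frac{1}{414 \left(\left(-24 - \frac{2025}{8}\right) + 350\right) 7} = \frac{1}{414 \left(- \frac{2217}{8} + 350\right) 7} = \frac{1}{414 \cdot \frac{583}{8} \cdot 7} = \frac{1}{\frac{120681}{4} \cdot 7} = \frac{1}{\frac{844767}{4}} = \frac{4}{844767}$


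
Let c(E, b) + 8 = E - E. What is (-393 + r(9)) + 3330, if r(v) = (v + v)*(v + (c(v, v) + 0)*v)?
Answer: 1803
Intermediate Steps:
c(E, b) = -8 (c(E, b) = -8 + (E - E) = -8 + 0 = -8)
r(v) = -14*v² (r(v) = (v + v)*(v + (-8 + 0)*v) = (2*v)*(v - 8*v) = (2*v)*(-7*v) = -14*v²)
(-393 + r(9)) + 3330 = (-393 - 14*9²) + 3330 = (-393 - 14*81) + 3330 = (-393 - 1134) + 3330 = -1527 + 3330 = 1803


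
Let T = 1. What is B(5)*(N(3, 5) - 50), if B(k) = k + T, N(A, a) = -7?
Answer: -342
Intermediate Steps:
B(k) = 1 + k (B(k) = k + 1 = 1 + k)
B(5)*(N(3, 5) - 50) = (1 + 5)*(-7 - 50) = 6*(-57) = -342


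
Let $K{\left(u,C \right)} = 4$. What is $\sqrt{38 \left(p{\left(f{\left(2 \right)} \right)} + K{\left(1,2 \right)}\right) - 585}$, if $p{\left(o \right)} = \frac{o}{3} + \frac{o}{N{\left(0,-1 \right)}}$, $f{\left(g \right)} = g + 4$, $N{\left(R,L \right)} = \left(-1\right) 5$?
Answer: $\frac{i \sqrt{10065}}{5} \approx 20.065 i$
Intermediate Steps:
$N{\left(R,L \right)} = -5$
$f{\left(g \right)} = 4 + g$
$p{\left(o \right)} = \frac{2 o}{15}$ ($p{\left(o \right)} = \frac{o}{3} + \frac{o}{-5} = o \frac{1}{3} + o \left(- \frac{1}{5}\right) = \frac{o}{3} - \frac{o}{5} = \frac{2 o}{15}$)
$\sqrt{38 \left(p{\left(f{\left(2 \right)} \right)} + K{\left(1,2 \right)}\right) - 585} = \sqrt{38 \left(\frac{2 \left(4 + 2\right)}{15} + 4\right) - 585} = \sqrt{38 \left(\frac{2}{15} \cdot 6 + 4\right) - 585} = \sqrt{38 \left(\frac{4}{5} + 4\right) - 585} = \sqrt{38 \cdot \frac{24}{5} - 585} = \sqrt{\frac{912}{5} - 585} = \sqrt{- \frac{2013}{5}} = \frac{i \sqrt{10065}}{5}$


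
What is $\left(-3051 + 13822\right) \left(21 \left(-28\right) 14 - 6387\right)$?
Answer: $-157461249$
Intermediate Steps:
$\left(-3051 + 13822\right) \left(21 \left(-28\right) 14 - 6387\right) = 10771 \left(\left(-588\right) 14 - 6387\right) = 10771 \left(-8232 - 6387\right) = 10771 \left(-14619\right) = -157461249$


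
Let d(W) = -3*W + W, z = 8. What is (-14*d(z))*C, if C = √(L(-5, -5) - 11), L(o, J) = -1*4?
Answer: 224*I*√15 ≈ 867.55*I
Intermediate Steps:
L(o, J) = -4
d(W) = -2*W
C = I*√15 (C = √(-4 - 11) = √(-15) = I*√15 ≈ 3.873*I)
(-14*d(z))*C = (-(-28)*8)*(I*√15) = (-14*(-16))*(I*√15) = 224*(I*√15) = 224*I*√15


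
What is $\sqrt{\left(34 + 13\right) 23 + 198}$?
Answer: $\sqrt{1279} \approx 35.763$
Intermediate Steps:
$\sqrt{\left(34 + 13\right) 23 + 198} = \sqrt{47 \cdot 23 + 198} = \sqrt{1081 + 198} = \sqrt{1279}$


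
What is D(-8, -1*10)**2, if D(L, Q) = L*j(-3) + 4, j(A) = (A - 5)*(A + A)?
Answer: 144400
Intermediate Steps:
j(A) = 2*A*(-5 + A) (j(A) = (-5 + A)*(2*A) = 2*A*(-5 + A))
D(L, Q) = 4 + 48*L (D(L, Q) = L*(2*(-3)*(-5 - 3)) + 4 = L*(2*(-3)*(-8)) + 4 = L*48 + 4 = 48*L + 4 = 4 + 48*L)
D(-8, -1*10)**2 = (4 + 48*(-8))**2 = (4 - 384)**2 = (-380)**2 = 144400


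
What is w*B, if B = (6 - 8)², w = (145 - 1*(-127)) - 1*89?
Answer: 732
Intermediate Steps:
w = 183 (w = (145 + 127) - 89 = 272 - 89 = 183)
B = 4 (B = (-2)² = 4)
w*B = 183*4 = 732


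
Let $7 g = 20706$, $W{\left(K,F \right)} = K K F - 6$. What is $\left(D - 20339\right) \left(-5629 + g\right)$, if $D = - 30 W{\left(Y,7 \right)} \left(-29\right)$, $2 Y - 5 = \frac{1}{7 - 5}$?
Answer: $- \frac{437971883}{8} \approx -5.4746 \cdot 10^{7}$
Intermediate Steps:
$Y = \frac{11}{4}$ ($Y = \frac{5}{2} + \frac{1}{2 \left(7 - 5\right)} = \frac{5}{2} + \frac{1}{2 \cdot 2} = \frac{5}{2} + \frac{1}{2} \cdot \frac{1}{2} = \frac{5}{2} + \frac{1}{4} = \frac{11}{4} \approx 2.75$)
$W{\left(K,F \right)} = -6 + F K^{2}$ ($W{\left(K,F \right)} = K^{2} F - 6 = F K^{2} - 6 = -6 + F K^{2}$)
$g = 2958$ ($g = \frac{1}{7} \cdot 20706 = 2958$)
$D = \frac{326685}{8}$ ($D = - 30 \left(-6 + 7 \left(\frac{11}{4}\right)^{2}\right) \left(-29\right) = - 30 \left(-6 + 7 \cdot \frac{121}{16}\right) \left(-29\right) = - 30 \left(-6 + \frac{847}{16}\right) \left(-29\right) = \left(-30\right) \frac{751}{16} \left(-29\right) = \left(- \frac{11265}{8}\right) \left(-29\right) = \frac{326685}{8} \approx 40836.0$)
$\left(D - 20339\right) \left(-5629 + g\right) = \left(\frac{326685}{8} - 20339\right) \left(-5629 + 2958\right) = \frac{163973}{8} \left(-2671\right) = - \frac{437971883}{8}$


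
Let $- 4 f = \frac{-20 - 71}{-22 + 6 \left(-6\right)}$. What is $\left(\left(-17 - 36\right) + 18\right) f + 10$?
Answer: $\frac{5505}{232} \approx 23.728$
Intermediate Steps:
$f = - \frac{91}{232}$ ($f = - \frac{\left(-20 - 71\right) \frac{1}{-22 + 6 \left(-6\right)}}{4} = - \frac{\left(-91\right) \frac{1}{-22 - 36}}{4} = - \frac{\left(-91\right) \frac{1}{-58}}{4} = - \frac{\left(-91\right) \left(- \frac{1}{58}\right)}{4} = \left(- \frac{1}{4}\right) \frac{91}{58} = - \frac{91}{232} \approx -0.39224$)
$\left(\left(-17 - 36\right) + 18\right) f + 10 = \left(\left(-17 - 36\right) + 18\right) \left(- \frac{91}{232}\right) + 10 = \left(-53 + 18\right) \left(- \frac{91}{232}\right) + 10 = \left(-35\right) \left(- \frac{91}{232}\right) + 10 = \frac{3185}{232} + 10 = \frac{5505}{232}$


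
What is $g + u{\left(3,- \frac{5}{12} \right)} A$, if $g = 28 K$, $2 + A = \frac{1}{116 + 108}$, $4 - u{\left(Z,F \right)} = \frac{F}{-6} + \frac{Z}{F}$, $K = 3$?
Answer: $\frac{1660877}{26880} \approx 61.789$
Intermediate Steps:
$u{\left(Z,F \right)} = 4 + \frac{F}{6} - \frac{Z}{F}$ ($u{\left(Z,F \right)} = 4 - \left(\frac{F}{-6} + \frac{Z}{F}\right) = 4 - \left(F \left(- \frac{1}{6}\right) + \frac{Z}{F}\right) = 4 - \left(- \frac{F}{6} + \frac{Z}{F}\right) = 4 + \left(\frac{F}{6} - \frac{Z}{F}\right) = 4 + \frac{F}{6} - \frac{Z}{F}$)
$A = - \frac{447}{224}$ ($A = -2 + \frac{1}{116 + 108} = -2 + \frac{1}{224} = - \frac{447}{224} \approx -1.9955$)
$g = 84$ ($g = 28 \cdot 3 = 84$)
$g + u{\left(3,- \frac{5}{12} \right)} A = 84 + \left(4 + \frac{\left(-5\right) \frac{1}{12}}{6} - \frac{3}{\left(-5\right) \frac{1}{12}}\right) \left(- \frac{447}{224}\right) = 84 + \left(4 + \frac{1}{6} \left(- \frac{5}{12}\right) - \frac{3}{- \frac{5}{12}}\right) \left(- \frac{447}{224}\right) = 84 + \left(4 - \frac{5}{72} - 3 \left(- \frac{12}{5}\right)\right) \left(- \frac{447}{224}\right) = 84 + \left(4 - \frac{5}{72} + \frac{36}{5}\right) \left(- \frac{447}{224}\right) = 84 + \frac{4007}{360} \left(- \frac{447}{224}\right) = 84 - \frac{597043}{26880} = \frac{1660877}{26880}$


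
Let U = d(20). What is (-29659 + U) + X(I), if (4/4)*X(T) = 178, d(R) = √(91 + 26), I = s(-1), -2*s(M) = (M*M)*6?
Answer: -29481 + 3*√13 ≈ -29470.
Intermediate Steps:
s(M) = -3*M² (s(M) = -M*M*6/2 = -M²*6/2 = -3*M²)
I = -3 (I = -3*(-1)² = -3*1 = -3)
d(R) = 3*√13 (d(R) = √117 = 3*√13)
X(T) = 178
U = 3*√13 ≈ 10.817
(-29659 + U) + X(I) = (-29659 + 3*√13) + 178 = -29481 + 3*√13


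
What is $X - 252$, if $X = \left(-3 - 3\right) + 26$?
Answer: $-232$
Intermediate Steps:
$X = 20$ ($X = \left(-3 - 3\right) + 26 = -6 + 26 = 20$)
$X - 252 = 20 - 252 = -232$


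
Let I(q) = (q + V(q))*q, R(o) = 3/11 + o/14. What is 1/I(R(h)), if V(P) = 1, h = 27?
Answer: 23716/167127 ≈ 0.14190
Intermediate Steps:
R(o) = 3/11 + o/14 (R(o) = 3*(1/11) + o*(1/14) = 3/11 + o/14)
I(q) = q*(1 + q) (I(q) = (q + 1)*q = (1 + q)*q = q*(1 + q))
1/I(R(h)) = 1/((3/11 + (1/14)*27)*(1 + (3/11 + (1/14)*27))) = 1/((3/11 + 27/14)*(1 + (3/11 + 27/14))) = 1/(339*(1 + 339/154)/154) = 1/((339/154)*(493/154)) = 1/(167127/23716) = 23716/167127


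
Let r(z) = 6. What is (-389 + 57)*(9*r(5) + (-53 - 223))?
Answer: 73704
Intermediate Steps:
(-389 + 57)*(9*r(5) + (-53 - 223)) = (-389 + 57)*(9*6 + (-53 - 223)) = -332*(54 - 276) = -332*(-222) = 73704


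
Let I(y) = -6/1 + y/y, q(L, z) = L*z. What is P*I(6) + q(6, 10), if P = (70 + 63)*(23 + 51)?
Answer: -49150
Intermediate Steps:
P = 9842 (P = 133*74 = 9842)
I(y) = -5 (I(y) = -6*1 + 1 = -6 + 1 = -5)
P*I(6) + q(6, 10) = 9842*(-5) + 6*10 = -49210 + 60 = -49150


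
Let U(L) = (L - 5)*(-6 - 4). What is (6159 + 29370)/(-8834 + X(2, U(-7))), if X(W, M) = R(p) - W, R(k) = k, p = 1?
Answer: -11843/2945 ≈ -4.0214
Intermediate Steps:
U(L) = 50 - 10*L (U(L) = (-5 + L)*(-10) = 50 - 10*L)
X(W, M) = 1 - W
(6159 + 29370)/(-8834 + X(2, U(-7))) = (6159 + 29370)/(-8834 + (1 - 1*2)) = 35529/(-8834 + (1 - 2)) = 35529/(-8834 - 1) = 35529/(-8835) = 35529*(-1/8835) = -11843/2945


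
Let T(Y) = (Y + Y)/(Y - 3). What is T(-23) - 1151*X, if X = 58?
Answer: -867831/13 ≈ -66756.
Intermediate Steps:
T(Y) = 2*Y/(-3 + Y) (T(Y) = (2*Y)/(-3 + Y) = 2*Y/(-3 + Y))
T(-23) - 1151*X = 2*(-23)/(-3 - 23) - 1151*58 = 2*(-23)/(-26) - 66758 = 2*(-23)*(-1/26) - 66758 = 23/13 - 66758 = -867831/13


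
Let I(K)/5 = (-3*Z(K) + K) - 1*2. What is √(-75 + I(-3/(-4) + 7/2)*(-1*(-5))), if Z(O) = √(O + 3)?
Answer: 5*√(-3 - 6*√29)/2 ≈ 14.856*I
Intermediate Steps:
Z(O) = √(3 + O)
I(K) = -10 - 15*√(3 + K) + 5*K (I(K) = 5*((-3*√(3 + K) + K) - 1*2) = 5*((K - 3*√(3 + K)) - 2) = 5*(-2 + K - 3*√(3 + K)) = -10 - 15*√(3 + K) + 5*K)
√(-75 + I(-3/(-4) + 7/2)*(-1*(-5))) = √(-75 + (-10 - 15*√(3 + (-3/(-4) + 7/2)) + 5*(-3/(-4) + 7/2))*(-1*(-5))) = √(-75 + (-10 - 15*√(3 + (-3*(-¼) + 7*(½))) + 5*(-3*(-¼) + 7*(½)))*5) = √(-75 + (-10 - 15*√(3 + (¾ + 7/2)) + 5*(¾ + 7/2))*5) = √(-75 + (-10 - 15*√(3 + 17/4) + 5*(17/4))*5) = √(-75 + (-10 - 15*√29/2 + 85/4)*5) = √(-75 + (45/4 - 15*√29/2)*5) = √(-75 + (225/4 - 75*√29/2)) = √(-75/4 - 75*√29/2)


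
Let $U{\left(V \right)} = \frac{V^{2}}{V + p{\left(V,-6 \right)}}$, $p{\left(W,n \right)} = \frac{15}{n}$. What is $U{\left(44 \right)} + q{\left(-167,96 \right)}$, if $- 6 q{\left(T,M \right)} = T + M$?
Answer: $\frac{29125}{498} \approx 58.484$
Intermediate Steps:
$U{\left(V \right)} = \frac{V^{2}}{- \frac{5}{2} + V}$ ($U{\left(V \right)} = \frac{V^{2}}{V + \frac{15}{-6}} = \frac{V^{2}}{V + 15 \left(- \frac{1}{6}\right)} = \frac{V^{2}}{V - \frac{5}{2}} = \frac{V^{2}}{- \frac{5}{2} + V}$)
$q{\left(T,M \right)} = - \frac{M}{6} - \frac{T}{6}$ ($q{\left(T,M \right)} = - \frac{T + M}{6} = - \frac{M + T}{6} = - \frac{M}{6} - \frac{T}{6}$)
$U{\left(44 \right)} + q{\left(-167,96 \right)} = \frac{2 \cdot 44^{2}}{-5 + 2 \cdot 44} - - \frac{71}{6} = 2 \cdot 1936 \frac{1}{-5 + 88} + \left(-16 + \frac{167}{6}\right) = 2 \cdot 1936 \cdot \frac{1}{83} + \frac{71}{6} = \frac{3872}{83} + \frac{71}{6} = \frac{29125}{498}$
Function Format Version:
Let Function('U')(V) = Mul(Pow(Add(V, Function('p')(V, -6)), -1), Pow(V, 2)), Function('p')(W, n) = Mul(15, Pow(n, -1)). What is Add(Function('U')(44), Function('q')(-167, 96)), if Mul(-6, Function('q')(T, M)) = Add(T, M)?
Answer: Rational(29125, 498) ≈ 58.484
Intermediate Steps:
Function('U')(V) = Mul(Pow(V, 2), Pow(Add(Rational(-5, 2), V), -1)) (Function('U')(V) = Mul(Pow(Add(V, Mul(15, Pow(-6, -1))), -1), Pow(V, 2)) = Mul(Pow(Add(V, Mul(15, Rational(-1, 6))), -1), Pow(V, 2)) = Mul(Pow(Add(V, Rational(-5, 2)), -1), Pow(V, 2)) = Mul(Pow(Add(Rational(-5, 2), V), -1), Pow(V, 2)) = Mul(Pow(V, 2), Pow(Add(Rational(-5, 2), V), -1)))
Function('q')(T, M) = Add(Mul(Rational(-1, 6), M), Mul(Rational(-1, 6), T)) (Function('q')(T, M) = Mul(Rational(-1, 6), Add(T, M)) = Mul(Rational(-1, 6), Add(M, T)) = Add(Mul(Rational(-1, 6), M), Mul(Rational(-1, 6), T)))
Add(Function('U')(44), Function('q')(-167, 96)) = Add(Mul(2, Pow(44, 2), Pow(Add(-5, Mul(2, 44)), -1)), Add(Mul(Rational(-1, 6), 96), Mul(Rational(-1, 6), -167))) = Add(Mul(2, 1936, Pow(Add(-5, 88), -1)), Add(-16, Rational(167, 6))) = Add(Mul(2, 1936, Pow(83, -1)), Rational(71, 6)) = Add(Mul(2, 1936, Rational(1, 83)), Rational(71, 6)) = Add(Rational(3872, 83), Rational(71, 6)) = Rational(29125, 498)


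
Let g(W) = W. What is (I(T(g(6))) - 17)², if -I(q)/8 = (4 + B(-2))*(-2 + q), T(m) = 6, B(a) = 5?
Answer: 93025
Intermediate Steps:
I(q) = 144 - 72*q (I(q) = -8*(4 + 5)*(-2 + q) = -72*(-2 + q) = -8*(-18 + 9*q) = 144 - 72*q)
(I(T(g(6))) - 17)² = ((144 - 72*6) - 17)² = ((144 - 432) - 17)² = (-288 - 17)² = (-305)² = 93025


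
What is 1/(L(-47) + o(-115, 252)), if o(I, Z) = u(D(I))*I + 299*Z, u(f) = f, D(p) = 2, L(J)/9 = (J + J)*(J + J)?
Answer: 1/154642 ≈ 6.4666e-6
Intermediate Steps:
L(J) = 36*J² (L(J) = 9*((J + J)*(J + J)) = 9*((2*J)*(2*J)) = 9*(4*J²) = 36*J²)
o(I, Z) = 2*I + 299*Z
1/(L(-47) + o(-115, 252)) = 1/(36*(-47)² + (2*(-115) + 299*252)) = 1/(36*2209 + (-230 + 75348)) = 1/(79524 + 75118) = 1/154642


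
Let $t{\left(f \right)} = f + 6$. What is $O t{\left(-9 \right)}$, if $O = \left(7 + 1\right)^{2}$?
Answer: $-192$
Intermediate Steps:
$t{\left(f \right)} = 6 + f$
$O = 64$ ($O = 8^{2} = 64$)
$O t{\left(-9 \right)} = 64 \left(6 - 9\right) = 64 \left(-3\right) = -192$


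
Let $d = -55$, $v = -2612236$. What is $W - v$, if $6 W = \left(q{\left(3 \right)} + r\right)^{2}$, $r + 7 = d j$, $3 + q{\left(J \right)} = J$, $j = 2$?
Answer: $\frac{5229035}{2} \approx 2.6145 \cdot 10^{6}$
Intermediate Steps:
$q{\left(J \right)} = -3 + J$
$r = -117$ ($r = -7 - 110 = -117$)
$W = \frac{4563}{2}$ ($W = \frac{\left(\left(-3 + 3\right) - 117\right)^{2}}{6} = \frac{\left(0 - 117\right)^{2}}{6} = \frac{\left(-117\right)^{2}}{6} = \frac{1}{6} \cdot 13689 = \frac{4563}{2} \approx 2281.5$)
$W - v = \frac{4563}{2} - -2612236 = \frac{4563}{2} + 2612236 = \frac{5229035}{2}$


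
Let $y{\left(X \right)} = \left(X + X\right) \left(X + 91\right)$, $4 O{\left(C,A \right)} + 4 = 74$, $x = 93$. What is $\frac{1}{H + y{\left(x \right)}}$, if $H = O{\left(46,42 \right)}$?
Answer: $\frac{2}{68483} \approx 2.9204 \cdot 10^{-5}$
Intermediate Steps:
$O{\left(C,A \right)} = \frac{35}{2}$ ($O{\left(C,A \right)} = -1 + \frac{1}{4} \cdot 74 = -1 + \frac{37}{2} = \frac{35}{2}$)
$y{\left(X \right)} = 2 X \left(91 + X\right)$
$H = \frac{35}{2} \approx 17.5$
$\frac{1}{H + y{\left(x \right)}} = \frac{1}{\frac{35}{2} + 2 \cdot 93 \left(91 + 93\right)} = \frac{1}{\frac{35}{2} + 2 \cdot 93 \cdot 184} = \frac{1}{\frac{35}{2} + 34224} = \frac{1}{\frac{68483}{2}} = \frac{2}{68483}$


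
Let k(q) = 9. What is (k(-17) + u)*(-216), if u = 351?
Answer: -77760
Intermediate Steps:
(k(-17) + u)*(-216) = (9 + 351)*(-216) = 360*(-216) = -77760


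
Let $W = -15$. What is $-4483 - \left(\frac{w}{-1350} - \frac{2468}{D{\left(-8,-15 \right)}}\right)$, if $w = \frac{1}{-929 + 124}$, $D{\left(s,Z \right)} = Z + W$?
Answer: $- \frac{4961303551}{1086750} \approx -4565.3$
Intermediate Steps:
$D{\left(s,Z \right)} = -15 + Z$ ($D{\left(s,Z \right)} = Z - 15 = -15 + Z$)
$w = - \frac{1}{805}$ ($w = \frac{1}{-805} = - \frac{1}{805} \approx -0.0012422$)
$-4483 - \left(\frac{w}{-1350} - \frac{2468}{D{\left(-8,-15 \right)}}\right) = -4483 - \left(- \frac{1}{805 \left(-1350\right)} - \frac{2468}{-15 - 15}\right) = -4483 - \left(\left(- \frac{1}{805}\right) \left(- \frac{1}{1350}\right) - \frac{2468}{-30}\right) = -4483 - \left(\frac{1}{1086750} - - \frac{1234}{15}\right) = -4483 - \left(\frac{1}{1086750} + \frac{1234}{15}\right) = -4483 - \frac{89403301}{1086750} = - \frac{4961303551}{1086750}$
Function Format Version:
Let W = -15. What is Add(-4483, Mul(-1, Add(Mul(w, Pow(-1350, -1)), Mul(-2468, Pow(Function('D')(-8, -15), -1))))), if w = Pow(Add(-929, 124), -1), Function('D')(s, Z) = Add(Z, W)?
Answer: Rational(-4961303551, 1086750) ≈ -4565.3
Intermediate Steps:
Function('D')(s, Z) = Add(-15, Z) (Function('D')(s, Z) = Add(Z, -15) = Add(-15, Z))
w = Rational(-1, 805) (w = Pow(-805, -1) = Rational(-1, 805) ≈ -0.0012422)
Add(-4483, Mul(-1, Add(Mul(w, Pow(-1350, -1)), Mul(-2468, Pow(Function('D')(-8, -15), -1))))) = Add(-4483, Mul(-1, Add(Mul(Rational(-1, 805), Pow(-1350, -1)), Mul(-2468, Pow(Add(-15, -15), -1))))) = Add(-4483, Mul(-1, Add(Mul(Rational(-1, 805), Rational(-1, 1350)), Mul(-2468, Pow(-30, -1))))) = Add(-4483, Mul(-1, Add(Rational(1, 1086750), Mul(-2468, Rational(-1, 30))))) = Add(-4483, Mul(-1, Add(Rational(1, 1086750), Rational(1234, 15)))) = Add(-4483, Mul(-1, Rational(89403301, 1086750))) = Add(-4483, Rational(-89403301, 1086750)) = Rational(-4961303551, 1086750)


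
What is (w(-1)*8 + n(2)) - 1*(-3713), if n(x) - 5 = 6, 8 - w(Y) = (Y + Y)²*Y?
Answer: 3820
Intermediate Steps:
w(Y) = 8 - 4*Y³ (w(Y) = 8 - (Y + Y)²*Y = 8 - (2*Y)²*Y = 8 - 4*Y²*Y = 8 - 4*Y³)
n(x) = 11 (n(x) = 5 + 6 = 11)
(w(-1)*8 + n(2)) - 1*(-3713) = ((8 - 4*(-1)³)*8 + 11) - 1*(-3713) = ((8 - 4*(-1))*8 + 11) + 3713 = ((8 + 4)*8 + 11) + 3713 = (12*8 + 11) + 3713 = (96 + 11) + 3713 = 107 + 3713 = 3820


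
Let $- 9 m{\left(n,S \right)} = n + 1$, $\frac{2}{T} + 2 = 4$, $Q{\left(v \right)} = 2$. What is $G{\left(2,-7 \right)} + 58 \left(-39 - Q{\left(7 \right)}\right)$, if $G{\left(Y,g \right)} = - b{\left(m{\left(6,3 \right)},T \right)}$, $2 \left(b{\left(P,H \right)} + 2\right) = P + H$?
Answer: $- \frac{21385}{9} \approx -2376.1$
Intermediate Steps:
$T = 1$ ($T = \frac{2}{-2 + 4} = \frac{2}{2} = 2 \cdot \frac{1}{2} = 1$)
$m{\left(n,S \right)} = - \frac{1}{9} - \frac{n}{9}$ ($m{\left(n,S \right)} = - \frac{n + 1}{9} = - \frac{1 + n}{9} = - \frac{1}{9} - \frac{n}{9}$)
$b{\left(P,H \right)} = -2 + \frac{H}{2} + \frac{P}{2}$ ($b{\left(P,H \right)} = -2 + \frac{P + H}{2} = -2 + \frac{H + P}{2} = -2 + \left(\frac{H}{2} + \frac{P}{2}\right) = -2 + \frac{H}{2} + \frac{P}{2}$)
$G{\left(Y,g \right)} = \frac{17}{9}$ ($G{\left(Y,g \right)} = - (-2 + \frac{1}{2} \cdot 1 + \frac{- \frac{1}{9} - \frac{2}{3}}{2}) = - (-2 + \frac{1}{2} + \frac{- \frac{1}{9} - \frac{2}{3}}{2}) = - (-2 + \frac{1}{2} + \frac{1}{2} \left(- \frac{7}{9}\right)) = - (-2 + \frac{1}{2} - \frac{7}{18}) = \left(-1\right) \left(- \frac{17}{9}\right) = \frac{17}{9}$)
$G{\left(2,-7 \right)} + 58 \left(-39 - Q{\left(7 \right)}\right) = \frac{17}{9} + 58 \left(-39 - 2\right) = \frac{17}{9} + 58 \left(-41\right) = \frac{17}{9} - 2378 = - \frac{21385}{9}$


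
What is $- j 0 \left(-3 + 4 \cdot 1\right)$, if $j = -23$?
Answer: $0$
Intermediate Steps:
$- j 0 \left(-3 + 4 \cdot 1\right) = \left(-1\right) \left(-23\right) 0 \left(-3 + 4 \cdot 1\right) = 23 \cdot 0 \left(-3 + 4\right) = 0 \cdot 1 = 0$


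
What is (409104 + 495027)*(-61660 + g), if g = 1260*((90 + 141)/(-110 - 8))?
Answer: -3420752514570/59 ≈ -5.7979e+10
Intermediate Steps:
g = -145530/59 (g = 1260*(231/(-118)) = 1260*(231*(-1/118)) = 1260*(-231/118) = -145530/59 ≈ -2466.6)
(409104 + 495027)*(-61660 + g) = (409104 + 495027)*(-61660 - 145530/59) = 904131*(-3783470/59) = -3420752514570/59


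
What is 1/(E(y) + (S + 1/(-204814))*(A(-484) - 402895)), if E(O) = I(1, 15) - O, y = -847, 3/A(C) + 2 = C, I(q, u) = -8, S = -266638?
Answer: 33179868/3564417644526728255 ≈ 9.3086e-12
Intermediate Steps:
A(C) = 3/(-2 + C)
E(O) = -8 - O
1/(E(y) + (S + 1/(-204814))*(A(-484) - 402895)) = 1/((-8 - 1*(-847)) + (-266638 + 1/(-204814))*(3/(-2 - 484) - 402895)) = 1/((-8 + 847) + (-266638 - 1/204814)*(3/(-486) - 402895)) = 1/(839 - 54611195333*(3*(-1/486) - 402895)/204814) = 1/(839 - 54611195333*(-1/162 - 402895)/204814) = 1/(839 - 54611195333/204814*(-65268991/162)) = 1/(839 + 3564417616688819003/33179868) = 1/(3564417644526728255/33179868) = 33179868/3564417644526728255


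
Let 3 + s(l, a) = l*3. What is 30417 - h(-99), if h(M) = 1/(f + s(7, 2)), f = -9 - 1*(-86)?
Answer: 2889614/95 ≈ 30417.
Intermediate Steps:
f = 77 (f = -9 + 86 = 77)
s(l, a) = -3 + 3*l (s(l, a) = -3 + l*3 = -3 + 3*l)
h(M) = 1/95 (h(M) = 1/(77 + (-3 + 3*7)) = 1/(77 + (-3 + 21)) = 1/(77 + 18) = 1/95)
30417 - h(-99) = 30417 - 1*1/95 = 30417 - 1/95 = 2889614/95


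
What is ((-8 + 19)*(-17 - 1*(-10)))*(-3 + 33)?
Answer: -2310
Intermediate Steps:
((-8 + 19)*(-17 - 1*(-10)))*(-3 + 33) = (11*(-17 + 10))*30 = (11*(-7))*30 = -77*30 = -2310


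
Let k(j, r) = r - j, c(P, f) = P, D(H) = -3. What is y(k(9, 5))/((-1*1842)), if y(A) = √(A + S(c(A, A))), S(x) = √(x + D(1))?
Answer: -√(-4 + I*√7)/1842 ≈ -0.00034246 - 0.0011385*I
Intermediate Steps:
S(x) = √(-3 + x) (S(x) = √(x - 3) = √(-3 + x))
y(A) = √(A + √(-3 + A))
y(k(9, 5))/((-1*1842)) = √((5 - 1*9) + √(-3 + (5 - 1*9)))/((-1*1842)) = √((5 - 9) + √(-3 + (5 - 9)))/(-1842) = √(-4 + √(-3 - 4))*(-1/1842) = √(-4 + √(-7))*(-1/1842) = √(-4 + I*√7)*(-1/1842) = -√(-4 + I*√7)/1842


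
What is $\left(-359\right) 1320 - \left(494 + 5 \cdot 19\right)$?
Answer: $-474469$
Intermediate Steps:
$\left(-359\right) 1320 - \left(494 + 5 \cdot 19\right) = -473880 - 589 = -474469$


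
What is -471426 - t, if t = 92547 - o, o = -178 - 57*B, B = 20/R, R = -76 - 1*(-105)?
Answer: -16361519/29 ≈ -5.6419e+5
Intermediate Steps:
R = 29 (R = -76 + 105 = 29)
B = 20/29 ≈ 0.68966
o = -6302/29 (o = -178 - 57*20/29 = -178 - 1140/29 = -6302/29 ≈ -217.31)
t = 2690165/29 (t = 92547 - 1*(-6302/29) = 92547 + 6302/29 = 2690165/29 ≈ 92764.)
-471426 - t = -471426 - 1*2690165/29 = -471426 - 2690165/29 = -16361519/29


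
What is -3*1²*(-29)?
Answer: 87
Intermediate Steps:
-3*1²*(-29) = -3*1*(-29) = -3*(-29) = 87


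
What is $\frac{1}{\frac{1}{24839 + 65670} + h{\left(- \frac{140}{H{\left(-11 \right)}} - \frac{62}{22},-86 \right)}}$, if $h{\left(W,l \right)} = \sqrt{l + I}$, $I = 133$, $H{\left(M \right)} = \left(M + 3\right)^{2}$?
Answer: $- \frac{90509}{385018316806} + \frac{8191879081 \sqrt{47}}{385018316806} \approx 0.14586$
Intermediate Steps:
$H{\left(M \right)} = \left(3 + M\right)^{2}$
$h{\left(W,l \right)} = \sqrt{133 + l}$ ($h{\left(W,l \right)} = \sqrt{l + 133} = \sqrt{133 + l}$)
$\frac{1}{\frac{1}{24839 + 65670} + h{\left(- \frac{140}{H{\left(-11 \right)}} - \frac{62}{22},-86 \right)}} = \frac{1}{\frac{1}{24839 + 65670} + \sqrt{133 - 86}} = \frac{1}{\frac{1}{90509} + \sqrt{47}}$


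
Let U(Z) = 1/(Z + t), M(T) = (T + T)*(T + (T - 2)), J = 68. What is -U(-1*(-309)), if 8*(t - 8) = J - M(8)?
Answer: -2/595 ≈ -0.0033613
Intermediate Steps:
M(T) = 2*T*(-2 + 2*T) (M(T) = (2*T)*(T + (-2 + T)) = (2*T)*(-2 + 2*T) = 2*T*(-2 + 2*T))
t = -23/2 (t = 8 + (68 - 4*8*(-1 + 8))/8 = 8 + (68 - 4*8*7)/8 = 8 + (68 - 1*224)/8 = 8 + (68 - 224)/8 = 8 + (1/8)*(-156) = 8 - 39/2 = -23/2 ≈ -11.500)
U(Z) = 1/(-23/2 + Z) (U(Z) = 1/(Z - 23/2) = 1/(-23/2 + Z))
-U(-1*(-309)) = -2/(-23 + 2*(-1*(-309))) = -2/(-23 + 2*309) = -2/(-23 + 618) = -2/595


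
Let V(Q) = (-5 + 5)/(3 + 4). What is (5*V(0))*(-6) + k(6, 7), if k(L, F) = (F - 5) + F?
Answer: 9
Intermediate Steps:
k(L, F) = -5 + 2*F (k(L, F) = (-5 + F) + F = -5 + 2*F)
V(Q) = 0 (V(Q) = 0/7 = 0*(⅐) = 0)
(5*V(0))*(-6) + k(6, 7) = (5*0)*(-6) + (-5 + 2*7) = 0*(-6) + (-5 + 14) = 0 + 9 = 9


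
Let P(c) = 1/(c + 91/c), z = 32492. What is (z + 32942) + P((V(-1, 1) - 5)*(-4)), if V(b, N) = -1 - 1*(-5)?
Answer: 7001442/107 ≈ 65434.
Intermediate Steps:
V(b, N) = 4 (V(b, N) = -1 + 5 = 4)
(z + 32942) + P((V(-1, 1) - 5)*(-4)) = (32492 + 32942) + ((4 - 5)*(-4))/(91 + ((4 - 5)*(-4))²) = 65434 + (-1*(-4))/(91 + (-1*(-4))²) = 65434 + 4/(91 + 4²) = 65434 + 4/(91 + 16) = 65434 + 4/107 = 7001442/107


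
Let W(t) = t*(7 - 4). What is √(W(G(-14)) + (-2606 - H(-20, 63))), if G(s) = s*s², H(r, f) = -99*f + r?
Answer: 3*I*√509 ≈ 67.683*I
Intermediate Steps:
H(r, f) = r - 99*f
G(s) = s³
W(t) = 3*t (W(t) = t*3 = 3*t)
√(W(G(-14)) + (-2606 - H(-20, 63))) = √(3*(-14)³ + (-2606 - (-20 - 99*63))) = √(3*(-2744) + (-2606 - (-20 - 6237))) = √(-8232 + (-2606 - 1*(-6257))) = √(-8232 + (-2606 + 6257)) = √(-8232 + 3651) = √(-4581) = 3*I*√509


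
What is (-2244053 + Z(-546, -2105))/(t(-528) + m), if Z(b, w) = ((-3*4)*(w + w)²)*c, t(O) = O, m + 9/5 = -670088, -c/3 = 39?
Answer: -124411961735/3353089 ≈ -37104.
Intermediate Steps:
c = -117 (c = -3*39 = -117)
m = -3350449/5 (m = -9/5 - 670088 = -3350449/5 ≈ -6.7009e+5)
Z(b, w) = 5616*w² (Z(b, w) = ((-3*4)*(w + w)²)*(-117) = -12*4*w²*(-117) = -48*w²*(-117) = 5616*w²)
(-2244053 + Z(-546, -2105))/(t(-528) + m) = (-2244053 + 5616*(-2105)²)/(-528 - 3350449/5) = (-2244053 + 5616*4431025)/(-3353089/5) = (-2244053 + 24884636400)*(-5/3353089) = 24882392347*(-5/3353089) = -124411961735/3353089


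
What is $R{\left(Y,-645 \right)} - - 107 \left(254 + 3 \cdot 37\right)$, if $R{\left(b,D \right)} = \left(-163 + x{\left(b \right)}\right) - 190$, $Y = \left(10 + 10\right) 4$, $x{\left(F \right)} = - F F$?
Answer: $32302$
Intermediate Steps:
$x{\left(F \right)} = - F^{2}$
$Y = 80$ ($Y = 20 \cdot 4 = 80$)
$R{\left(b,D \right)} = -353 - b^{2}$ ($R{\left(b,D \right)} = \left(-163 - b^{2}\right) - 190 = -353 - b^{2}$)
$R{\left(Y,-645 \right)} - - 107 \left(254 + 3 \cdot 37\right) = \left(-353 - 80^{2}\right) - - 107 \left(254 + 3 \cdot 37\right) = \left(-353 - 6400\right) - - 107 \left(254 + 111\right) = \left(-353 - 6400\right) - \left(-107\right) 365 = -6753 - -39055 = -6753 + 39055 = 32302$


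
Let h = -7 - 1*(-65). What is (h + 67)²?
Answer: 15625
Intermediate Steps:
h = 58 (h = -7 + 65 = 58)
(h + 67)² = (58 + 67)² = 125² = 15625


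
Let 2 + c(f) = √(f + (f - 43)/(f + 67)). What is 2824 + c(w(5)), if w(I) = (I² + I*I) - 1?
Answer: 2822 + √165010/58 ≈ 2829.0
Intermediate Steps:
w(I) = -1 + 2*I² (w(I) = (I² + I²) - 1 = 2*I² - 1 = -1 + 2*I²)
c(f) = -2 + √(f + (-43 + f)/(67 + f)) (c(f) = -2 + √(f + (f - 43)/(f + 67)) = -2 + √(f + (-43 + f)/(67 + f)))
2824 + c(w(5)) = 2824 + (-2 + √((-43 + (-1 + 2*5²) + (-1 + 2*5²)*(67 + (-1 + 2*5²)))/(67 + (-1 + 2*5²)))) = 2824 + (-2 + √((-43 + (-1 + 2*25) + (-1 + 2*25)*(67 + (-1 + 2*25)))/(67 + (-1 + 2*25)))) = 2824 + (-2 + √((-43 + (-1 + 50) + (-1 + 50)*(67 + (-1 + 50)))/(67 + (-1 + 50)))) = 2824 + (-2 + √((-43 + 49 + 49*(67 + 49))/(67 + 49))) = 2824 + (-2 + √((-43 + 49 + 49*116)/116)) = 2824 + (-2 + √((-43 + 49 + 5684)/116)) = 2824 + (-2 + √((1/116)*5690)) = 2824 + (-2 + √(2845/58)) = 2824 + (-2 + √165010/58) = 2822 + √165010/58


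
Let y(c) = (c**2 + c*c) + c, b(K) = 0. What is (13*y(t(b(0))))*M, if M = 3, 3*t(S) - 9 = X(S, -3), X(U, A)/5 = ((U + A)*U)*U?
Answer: 819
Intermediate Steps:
X(U, A) = 5*U**2*(A + U) (X(U, A) = 5*(((U + A)*U)*U) = 5*(((A + U)*U)*U) = 5*((U*(A + U))*U) = 5*(U**2*(A + U)) = 5*U**2*(A + U))
t(S) = 3 + 5*S**2*(-3 + S)/3 (t(S) = 3 + (5*S**2*(-3 + S))/3 = 3 + 5*S**2*(-3 + S)/3)
y(c) = c + 2*c**2 (y(c) = (c**2 + c**2) + c = 2*c**2 + c = c + 2*c**2)
(13*y(t(b(0))))*M = (13*((3 + (5/3)*0**2*(-3 + 0))*(1 + 2*(3 + (5/3)*0**2*(-3 + 0)))))*3 = (13*((3 + (5/3)*0*(-3))*(1 + 2*(3 + (5/3)*0*(-3)))))*3 = (13*((3 + 0)*(1 + 2*(3 + 0))))*3 = (13*(3*(1 + 2*3)))*3 = (13*(3*(1 + 6)))*3 = (13*(3*7))*3 = (13*21)*3 = 273*3 = 819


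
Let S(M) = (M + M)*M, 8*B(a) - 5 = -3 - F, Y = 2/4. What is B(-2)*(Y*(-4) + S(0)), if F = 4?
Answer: 1/2 ≈ 0.50000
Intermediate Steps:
Y = 1/2 (Y = 2*(1/4) = 1/2 ≈ 0.50000)
B(a) = -1/4 (B(a) = 5/8 + (-3 - 1*4)/8 = 5/8 + (-3 - 4)/8 = 5/8 + (1/8)*(-7) = 5/8 - 7/8 = -1/4)
S(M) = 2*M**2 (S(M) = (2*M)*M = 2*M**2)
B(-2)*(Y*(-4) + S(0)) = -((1/2)*(-4) + 2*0**2)/4 = -(-2 + 2*0)/4 = -(-2 + 0)/4 = -1/4*(-2) = 1/2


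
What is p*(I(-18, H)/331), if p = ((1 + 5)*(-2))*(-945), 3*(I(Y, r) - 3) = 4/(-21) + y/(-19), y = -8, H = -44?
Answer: 662940/6289 ≈ 105.41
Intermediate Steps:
I(Y, r) = 3683/1197 (I(Y, r) = 3 + (4/(-21) - 8/(-19))/3 = 3 + (4*(-1/21) - 8*(-1/19))/3 = 3 + (-4/21 + 8/19)/3 = 3 + (⅓)*(92/399) = 3 + 92/1197 = 3683/1197)
p = 11340 (p = (6*(-2))*(-945) = -12*(-945) = 11340)
p*(I(-18, H)/331) = 11340*((3683/1197)/331) = 11340*((3683/1197)*(1/331)) = 11340*(3683/396207) = 662940/6289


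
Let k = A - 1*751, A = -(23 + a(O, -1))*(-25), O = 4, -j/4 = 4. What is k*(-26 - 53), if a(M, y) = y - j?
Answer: -15721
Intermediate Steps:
j = -16 (j = -4*4 = -16)
a(M, y) = 16 + y (a(M, y) = y - 1*(-16) = y + 16 = 16 + y)
A = 950 (A = -(23 + (16 - 1))*(-25) = -(23 + 15)*(-25) = -38*(-25) = -1*(-950) = 950)
k = 199 (k = 950 - 1*751 = 950 - 751 = 199)
k*(-26 - 53) = 199*(-26 - 53) = 199*(-79) = -15721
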